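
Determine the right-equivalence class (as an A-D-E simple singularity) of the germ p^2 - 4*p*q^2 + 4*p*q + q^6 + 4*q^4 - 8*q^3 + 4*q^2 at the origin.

A5

The Hessian of f at 0 has rank 1. Corank 1: A-series; mu = 5 gives A_5.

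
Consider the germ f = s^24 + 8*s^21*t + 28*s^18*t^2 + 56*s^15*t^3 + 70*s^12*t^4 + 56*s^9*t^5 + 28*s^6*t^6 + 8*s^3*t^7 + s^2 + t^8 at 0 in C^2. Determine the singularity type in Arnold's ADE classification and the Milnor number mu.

The Hessian of f at 0 is [[2, 0], [0, 0]] with rank 1, so corank 1. A Groebner basis of the Jacobian ideal J(f) in C{s,t} is {t^7, s}; counting standard monomials gives mu = 7. Corank 1: A-series; mu = 7 gives A_7.

Type A_{7}, Milnor number mu = 7.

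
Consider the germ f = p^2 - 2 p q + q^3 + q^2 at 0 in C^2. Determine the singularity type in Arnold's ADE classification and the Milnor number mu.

Type A_2, Milnor number mu = 2.

The Hessian of f at 0 has rank 1. Corank 1: A-series; mu = 2 gives A_2.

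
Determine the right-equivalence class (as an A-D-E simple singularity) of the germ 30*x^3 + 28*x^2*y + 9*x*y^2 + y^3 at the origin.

D_4

The Hessian of f at 0 has rank 0. Corank 2; j^3 = (3*x + y)*(10*x^2 + 6*x*y + y^2) splits into three distinct lines over C (the quadratic factor has nonzero discriminant), so D_4.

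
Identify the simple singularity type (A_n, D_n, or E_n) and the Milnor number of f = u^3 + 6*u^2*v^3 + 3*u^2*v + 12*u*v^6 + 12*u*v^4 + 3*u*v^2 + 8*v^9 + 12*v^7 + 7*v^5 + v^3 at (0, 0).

The Hessian of f at 0 has rank 0. Corank 2; j^3 = (u + v)^3 is a perfect cube, so E-series; the 5-jet and mu = 8 give E_8.

Type E_{8}, Milnor number mu = 8.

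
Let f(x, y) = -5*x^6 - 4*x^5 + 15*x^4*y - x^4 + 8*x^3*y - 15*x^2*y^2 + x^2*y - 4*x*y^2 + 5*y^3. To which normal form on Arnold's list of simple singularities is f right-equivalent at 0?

The Hessian of f at 0 has rank 0. Corank 2; j^3 = y*(x^2 - 4*x*y + 5*y^2) splits into three distinct lines over C (the quadratic factor has nonzero discriminant), so D_4.

D_4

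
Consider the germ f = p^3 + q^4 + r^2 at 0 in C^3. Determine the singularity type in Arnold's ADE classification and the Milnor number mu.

The Hessian of f at 0 has rank 1. Corank 2; j^3 = p^3 is a perfect cube, so E-series; the 4-jet and mu = 6 give E_6.

Type E_{6}, Milnor number mu = 6.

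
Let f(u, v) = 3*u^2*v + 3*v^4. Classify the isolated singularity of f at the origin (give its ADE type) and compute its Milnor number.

The Hessian of f at 0 has rank 0. Corank 2; j^3 = 3*u^2*v has shape L^2 M (L != M), so D-series; mu = 5 gives D_5.

Type D5, Milnor number mu = 5.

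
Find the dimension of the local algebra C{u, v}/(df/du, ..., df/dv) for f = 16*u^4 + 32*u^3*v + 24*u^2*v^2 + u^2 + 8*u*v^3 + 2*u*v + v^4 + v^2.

3

The Hessian of f at 0 is [[2, 2], [2, 2]] with rank 1, so corank 1. A Groebner basis of the Jacobian ideal J(f) in C{u,v} is {v^3, u + v}; counting standard monomials gives mu = 3. Corank 1: A-series; mu = 3 gives A_3.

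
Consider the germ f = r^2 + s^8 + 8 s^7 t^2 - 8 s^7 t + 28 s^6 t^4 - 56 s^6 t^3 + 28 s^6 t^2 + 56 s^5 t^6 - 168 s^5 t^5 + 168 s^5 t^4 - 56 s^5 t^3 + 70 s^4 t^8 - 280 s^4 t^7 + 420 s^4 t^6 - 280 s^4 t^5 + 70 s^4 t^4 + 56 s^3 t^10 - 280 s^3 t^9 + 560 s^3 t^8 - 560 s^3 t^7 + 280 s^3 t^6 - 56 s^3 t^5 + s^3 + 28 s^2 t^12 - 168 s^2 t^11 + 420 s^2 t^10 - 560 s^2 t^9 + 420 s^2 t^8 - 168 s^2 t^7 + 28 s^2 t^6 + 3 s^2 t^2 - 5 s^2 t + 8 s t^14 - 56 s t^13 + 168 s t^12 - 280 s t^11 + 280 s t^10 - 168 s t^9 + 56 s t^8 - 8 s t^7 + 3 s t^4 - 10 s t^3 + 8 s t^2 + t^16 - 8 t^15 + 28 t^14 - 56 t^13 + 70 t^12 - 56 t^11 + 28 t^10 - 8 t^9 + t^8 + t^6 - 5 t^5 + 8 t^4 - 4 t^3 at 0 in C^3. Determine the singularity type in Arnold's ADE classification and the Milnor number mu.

The Hessian of f at 0 has rank 1. Corank 2; j^3 = (s - 2*t)^2*(s - t) has shape L^2 M (L != M), so D-series; mu = 9 gives D_9.

Type D_{9}, Milnor number mu = 9.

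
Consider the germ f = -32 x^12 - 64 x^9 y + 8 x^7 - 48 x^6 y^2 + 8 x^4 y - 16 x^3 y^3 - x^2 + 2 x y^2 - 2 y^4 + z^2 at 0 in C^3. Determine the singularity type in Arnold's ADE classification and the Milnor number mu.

Type A3, Milnor number mu = 3.

The Hessian of f at 0 is [[-2, 0, 0], [0, 0, 0], [0, 0, 2]] with rank 2, so corank 1. A Groebner basis of the Jacobian ideal J(f) in C{x,y,z} is {x^2, x*y, -x + y^2, z}; counting standard monomials gives mu = 3. Corank 1: A-series; mu = 3 gives A_3.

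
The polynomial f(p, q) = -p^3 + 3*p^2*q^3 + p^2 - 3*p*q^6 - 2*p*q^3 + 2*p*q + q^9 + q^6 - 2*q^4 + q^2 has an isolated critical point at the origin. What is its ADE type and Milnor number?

Type A_{2}, Milnor number mu = 2.

The Hessian of f at 0 has rank 1. Corank 1: A-series; mu = 2 gives A_2.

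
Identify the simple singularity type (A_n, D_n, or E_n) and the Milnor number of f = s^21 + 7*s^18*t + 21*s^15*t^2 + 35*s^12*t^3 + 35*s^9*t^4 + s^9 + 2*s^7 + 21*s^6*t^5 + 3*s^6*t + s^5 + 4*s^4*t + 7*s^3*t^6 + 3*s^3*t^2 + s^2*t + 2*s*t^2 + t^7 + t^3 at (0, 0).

Type D_8, Milnor number mu = 8.

The Hessian of f at 0 has rank 0. Corank 2; j^3 = t*(s + t)^2 has shape L^2 M (L != M), so D-series; mu = 8 gives D_8.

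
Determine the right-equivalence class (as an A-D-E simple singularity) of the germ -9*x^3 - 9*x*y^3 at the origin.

E_{7}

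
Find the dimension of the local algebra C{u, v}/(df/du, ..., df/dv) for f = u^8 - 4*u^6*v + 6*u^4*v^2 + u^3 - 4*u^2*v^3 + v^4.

6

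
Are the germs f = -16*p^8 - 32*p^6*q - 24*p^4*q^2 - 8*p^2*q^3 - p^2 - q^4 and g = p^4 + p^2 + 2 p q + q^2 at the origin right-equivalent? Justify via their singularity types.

Yes.

The Hessian of f at 0 has rank 1. Corank 1: A-series; mu = 3 gives A_3. The Hessian of g at 0 has rank 1. Corank 1: A-series; mu = 3 gives A_3. Both have type A_3, hence right-equivalent.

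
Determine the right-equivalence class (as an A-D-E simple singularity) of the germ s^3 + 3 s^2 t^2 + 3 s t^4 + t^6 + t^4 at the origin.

E_6

The Hessian of f at 0 has rank 0. Corank 2; j^3 = s^3 is a perfect cube, so E-series; the 4-jet and mu = 6 give E_6.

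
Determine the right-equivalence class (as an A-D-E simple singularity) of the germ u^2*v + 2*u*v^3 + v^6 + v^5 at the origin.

The Hessian of f at 0 has rank 0. Corank 2; j^3 = u^2*v has shape L^2 M (L != M), so D-series; mu = 7 gives D_7.

D7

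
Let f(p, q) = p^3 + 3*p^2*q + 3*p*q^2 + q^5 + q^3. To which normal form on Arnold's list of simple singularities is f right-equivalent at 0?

E_8

The Hessian of f at 0 is [[0, 0], [0, 0]] with rank 0, so corank 2. A Groebner basis of the Jacobian ideal J(f) in C{p,q} is {q^4, p^2 + 2*p*q + q^2}; counting standard monomials gives mu = 8. Corank 2; j^3 = (p + q)^3 is a perfect cube, so E-series; the 5-jet and mu = 8 give E_8.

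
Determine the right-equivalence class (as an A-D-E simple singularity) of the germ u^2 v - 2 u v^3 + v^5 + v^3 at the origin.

D_4

The Hessian of f at 0 has rank 0. Corank 2; j^3 = v*(u^2 + v^2) splits into three distinct lines over C (the quadratic factor has nonzero discriminant), so D_4.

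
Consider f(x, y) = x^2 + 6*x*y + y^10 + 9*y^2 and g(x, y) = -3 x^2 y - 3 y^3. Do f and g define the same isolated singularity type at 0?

The Hessian of f at 0 has rank 1. Corank 1: A-series; mu = 9 gives A_9. The Hessian of g at 0 has rank 0. Corank 2; j^3 = -3*y*(x^2 + y^2) splits into three distinct lines over C (the quadratic factor has nonzero discriminant), so D_4. f is A_9 but g is D_4, hence not right-equivalent.

No.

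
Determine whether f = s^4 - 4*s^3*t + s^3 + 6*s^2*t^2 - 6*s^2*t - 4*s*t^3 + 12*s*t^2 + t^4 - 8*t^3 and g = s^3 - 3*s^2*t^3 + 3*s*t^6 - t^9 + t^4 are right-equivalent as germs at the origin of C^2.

The Hessian of f at 0 has rank 0. Corank 2; j^3 = (s - 2*t)^3 is a perfect cube, so E-series; the 4-jet and mu = 6 give E_6. The Hessian of g at 0 has rank 0. Corank 2; j^3 = s^3 is a perfect cube, so E-series; the 4-jet and mu = 6 give E_6. Both have type E_6, hence right-equivalent.

Yes.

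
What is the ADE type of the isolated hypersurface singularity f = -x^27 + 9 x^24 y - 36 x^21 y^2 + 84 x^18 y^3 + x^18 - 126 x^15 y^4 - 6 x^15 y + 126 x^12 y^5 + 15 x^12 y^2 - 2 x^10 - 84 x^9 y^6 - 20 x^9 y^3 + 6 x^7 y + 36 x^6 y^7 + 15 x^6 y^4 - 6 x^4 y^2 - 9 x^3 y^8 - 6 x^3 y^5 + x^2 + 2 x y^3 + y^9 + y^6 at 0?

A_8

The Hessian of f at 0 has rank 1. Corank 1: A-series; mu = 8 gives A_8.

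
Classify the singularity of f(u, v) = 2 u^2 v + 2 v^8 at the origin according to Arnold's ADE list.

The Hessian of f at 0 has rank 0. Corank 2; j^3 = 2*u^2*v has shape L^2 M (L != M), so D-series; mu = 9 gives D_9.

D_9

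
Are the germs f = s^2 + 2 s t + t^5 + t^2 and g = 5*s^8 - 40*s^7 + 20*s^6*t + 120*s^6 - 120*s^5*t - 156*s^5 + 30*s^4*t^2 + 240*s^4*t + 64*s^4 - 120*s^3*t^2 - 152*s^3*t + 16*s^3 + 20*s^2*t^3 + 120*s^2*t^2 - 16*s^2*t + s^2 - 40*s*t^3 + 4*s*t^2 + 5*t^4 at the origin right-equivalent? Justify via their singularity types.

No.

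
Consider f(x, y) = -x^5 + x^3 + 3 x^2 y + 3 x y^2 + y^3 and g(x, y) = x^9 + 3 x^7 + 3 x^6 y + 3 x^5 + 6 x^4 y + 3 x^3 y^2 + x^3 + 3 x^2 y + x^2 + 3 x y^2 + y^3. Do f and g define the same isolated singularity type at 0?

The Hessian of f at 0 has rank 0. Corank 2; j^3 = (x + y)^3 is a perfect cube, so E-series; the 5-jet and mu = 8 give E_8. The Hessian of g at 0 has rank 1. Corank 1: A-series; mu = 2 gives A_2. f is E_8 but g is A_2, hence not right-equivalent.

No.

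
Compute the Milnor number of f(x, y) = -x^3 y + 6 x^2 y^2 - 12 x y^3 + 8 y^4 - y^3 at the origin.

The Hessian of f at 0 is [[0, 0], [0, 0]] with rank 0, so corank 2. A Groebner basis of the Jacobian ideal J(f) in C{x,y} is {x^3 - 12*x*y^2 + 3*y^2, x^2*y - 4*x*y^2, y^3}; counting standard monomials gives mu = 7. Corank 2; j^3 = -y^3 is a perfect cube, so E-series; the 4-jet and mu = 7 give E_7.

7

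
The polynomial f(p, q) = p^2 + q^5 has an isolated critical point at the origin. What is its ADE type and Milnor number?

Type A_4, Milnor number mu = 4.

The Hessian of f at 0 has rank 1. Corank 1: A-series; mu = 4 gives A_4.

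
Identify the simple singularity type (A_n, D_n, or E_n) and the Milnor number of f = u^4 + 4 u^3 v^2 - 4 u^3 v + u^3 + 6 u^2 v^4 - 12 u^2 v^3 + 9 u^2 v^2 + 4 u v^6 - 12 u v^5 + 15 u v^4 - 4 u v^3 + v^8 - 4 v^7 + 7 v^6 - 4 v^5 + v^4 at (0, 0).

Type E_6, Milnor number mu = 6.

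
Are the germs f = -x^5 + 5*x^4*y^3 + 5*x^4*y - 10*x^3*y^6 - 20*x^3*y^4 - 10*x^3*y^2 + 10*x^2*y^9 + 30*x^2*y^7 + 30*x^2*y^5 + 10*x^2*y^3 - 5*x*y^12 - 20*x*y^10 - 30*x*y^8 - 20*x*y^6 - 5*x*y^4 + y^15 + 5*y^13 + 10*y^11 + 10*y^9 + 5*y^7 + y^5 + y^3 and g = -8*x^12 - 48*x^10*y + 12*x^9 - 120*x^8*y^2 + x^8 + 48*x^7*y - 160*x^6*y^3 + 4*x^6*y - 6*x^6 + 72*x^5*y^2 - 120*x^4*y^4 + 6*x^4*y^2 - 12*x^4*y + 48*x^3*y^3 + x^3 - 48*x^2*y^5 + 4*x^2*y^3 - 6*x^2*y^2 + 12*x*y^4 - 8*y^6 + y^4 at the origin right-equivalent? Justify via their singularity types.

The Hessian of f at 0 has rank 0. Corank 2; j^3 = y^3 is a perfect cube, so E-series; the 5-jet and mu = 8 give E_8. The Hessian of g at 0 has rank 0. Corank 2; j^3 = x^3 is a perfect cube, so E-series; the 4-jet and mu = 6 give E_6. f is E_8 but g is E_6, hence not right-equivalent.

No.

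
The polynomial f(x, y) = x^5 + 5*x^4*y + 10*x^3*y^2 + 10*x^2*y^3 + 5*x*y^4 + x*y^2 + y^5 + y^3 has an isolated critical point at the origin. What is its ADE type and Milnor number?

The Hessian of f at 0 has rank 0. Corank 2; j^3 = y^2*(x + y) has shape L^2 M (L != M), so D-series; mu = 6 gives D_6.

Type D_6, Milnor number mu = 6.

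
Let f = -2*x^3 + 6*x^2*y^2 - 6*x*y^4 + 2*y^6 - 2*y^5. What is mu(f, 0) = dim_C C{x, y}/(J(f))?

8

The Hessian of f at 0 has rank 0. Corank 2; j^3 = -2*x^3 is a perfect cube, so E-series; the 5-jet and mu = 8 give E_8.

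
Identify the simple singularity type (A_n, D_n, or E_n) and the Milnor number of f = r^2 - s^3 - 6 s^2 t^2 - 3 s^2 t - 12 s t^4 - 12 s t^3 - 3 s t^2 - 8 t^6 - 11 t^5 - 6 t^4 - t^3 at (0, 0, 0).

Type E_{8}, Milnor number mu = 8.

The Hessian of f at 0 has rank 1. Corank 2; j^3 = -(s + t)^3 is a perfect cube, so E-series; the 5-jet and mu = 8 give E_8.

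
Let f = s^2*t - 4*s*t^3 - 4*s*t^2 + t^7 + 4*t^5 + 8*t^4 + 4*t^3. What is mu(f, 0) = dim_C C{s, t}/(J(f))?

8

The Hessian of f at 0 has rank 0. Corank 2; j^3 = t*(s - 2*t)^2 has shape L^2 M (L != M), so D-series; mu = 8 gives D_8.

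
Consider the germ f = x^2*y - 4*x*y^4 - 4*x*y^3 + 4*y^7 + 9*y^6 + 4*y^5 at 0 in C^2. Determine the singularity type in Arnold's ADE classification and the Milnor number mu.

The Hessian of f at 0 has rank 0. Corank 2; j^3 = x^2*y has shape L^2 M (L != M), so D-series; mu = 7 gives D_7.

Type D_{7}, Milnor number mu = 7.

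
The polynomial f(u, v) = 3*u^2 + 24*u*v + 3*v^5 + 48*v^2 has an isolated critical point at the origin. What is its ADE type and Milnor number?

Type A_{4}, Milnor number mu = 4.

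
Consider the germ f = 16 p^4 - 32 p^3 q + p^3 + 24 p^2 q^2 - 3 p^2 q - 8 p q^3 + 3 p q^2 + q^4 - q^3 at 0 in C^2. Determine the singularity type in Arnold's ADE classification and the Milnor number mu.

Type E6, Milnor number mu = 6.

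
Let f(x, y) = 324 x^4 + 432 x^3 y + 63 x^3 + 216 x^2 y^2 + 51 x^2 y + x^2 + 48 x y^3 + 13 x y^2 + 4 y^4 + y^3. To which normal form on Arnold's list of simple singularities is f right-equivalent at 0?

The Hessian of f at 0 has rank 1. Corank 1: A-series; mu = 2 gives A_2.

A2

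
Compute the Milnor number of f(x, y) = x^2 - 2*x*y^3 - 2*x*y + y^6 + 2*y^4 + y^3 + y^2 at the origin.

2

The Hessian of f at 0 has rank 1. Corank 1: A-series; mu = 2 gives A_2.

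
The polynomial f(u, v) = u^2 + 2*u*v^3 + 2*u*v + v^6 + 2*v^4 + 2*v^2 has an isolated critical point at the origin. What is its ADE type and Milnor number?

Type A1, Milnor number mu = 1.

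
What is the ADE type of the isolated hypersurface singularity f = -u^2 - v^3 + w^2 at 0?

The Hessian of f at 0 has rank 2. Corank 1: A-series; mu = 2 gives A_2.

A_{2}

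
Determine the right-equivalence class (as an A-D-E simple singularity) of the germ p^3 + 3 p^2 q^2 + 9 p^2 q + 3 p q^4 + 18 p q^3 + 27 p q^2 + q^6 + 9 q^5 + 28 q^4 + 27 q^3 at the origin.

E_{6}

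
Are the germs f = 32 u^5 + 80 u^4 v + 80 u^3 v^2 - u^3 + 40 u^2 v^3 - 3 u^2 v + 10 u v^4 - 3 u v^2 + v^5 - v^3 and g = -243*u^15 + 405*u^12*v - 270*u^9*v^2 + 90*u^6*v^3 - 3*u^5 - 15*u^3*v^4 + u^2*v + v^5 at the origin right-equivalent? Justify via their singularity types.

No.

The Hessian of f at 0 has rank 0. Corank 2; j^3 = -(u + v)^3 is a perfect cube, so E-series; the 5-jet and mu = 8 give E_8. The Hessian of g at 0 has rank 0. Corank 2; j^3 = u^2*v has shape L^2 M (L != M), so D-series; mu = 6 gives D_6. f is E_8 but g is D_6, hence not right-equivalent.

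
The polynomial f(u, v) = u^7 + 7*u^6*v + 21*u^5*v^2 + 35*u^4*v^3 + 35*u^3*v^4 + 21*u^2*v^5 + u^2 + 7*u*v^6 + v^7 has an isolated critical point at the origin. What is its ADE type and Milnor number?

Type A_{6}, Milnor number mu = 6.

The Hessian of f at 0 is [[2, 0], [0, 0]] with rank 1, so corank 1. A Groebner basis of the Jacobian ideal J(f) in C{u,v} is {v^6, u}; counting standard monomials gives mu = 6. Corank 1: A-series; mu = 6 gives A_6.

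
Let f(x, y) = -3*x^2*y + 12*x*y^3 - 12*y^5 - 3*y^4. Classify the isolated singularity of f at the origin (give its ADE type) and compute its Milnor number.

Type D_{5}, Milnor number mu = 5.

The Hessian of f at 0 has rank 0. Corank 2; j^3 = -3*x^2*y has shape L^2 M (L != M), so D-series; mu = 5 gives D_5.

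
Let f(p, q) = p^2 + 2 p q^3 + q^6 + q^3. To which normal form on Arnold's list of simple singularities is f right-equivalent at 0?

A_{2}

The Hessian of f at 0 has rank 1. Corank 1: A-series; mu = 2 gives A_2.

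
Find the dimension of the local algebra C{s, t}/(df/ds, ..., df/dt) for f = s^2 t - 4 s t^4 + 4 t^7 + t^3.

The Hessian of f at 0 has rank 0. Corank 2; j^3 = t*(s^2 + t^2) splits into three distinct lines over C (the quadratic factor has nonzero discriminant), so D_4.

4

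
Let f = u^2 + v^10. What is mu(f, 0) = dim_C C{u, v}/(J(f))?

9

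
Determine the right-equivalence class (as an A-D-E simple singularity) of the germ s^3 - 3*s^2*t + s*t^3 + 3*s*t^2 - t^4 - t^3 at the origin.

E_7

The Hessian of f at 0 has rank 0. Corank 2; j^3 = (s - t)^3 is a perfect cube, so E-series; the 4-jet and mu = 7 give E_7.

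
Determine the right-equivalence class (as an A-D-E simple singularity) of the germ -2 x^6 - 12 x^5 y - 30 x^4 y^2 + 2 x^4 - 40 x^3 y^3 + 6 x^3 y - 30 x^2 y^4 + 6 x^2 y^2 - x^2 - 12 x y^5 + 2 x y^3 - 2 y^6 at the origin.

A_{5}

The Hessian of f at 0 is [[-2, 0], [0, 0]] with rank 1, so corank 1. A Groebner basis of the Jacobian ideal J(f) in C{x,y} is {x*y^2, -x + y^3, x^2}; counting standard monomials gives mu = 5. Corank 1: A-series; mu = 5 gives A_5.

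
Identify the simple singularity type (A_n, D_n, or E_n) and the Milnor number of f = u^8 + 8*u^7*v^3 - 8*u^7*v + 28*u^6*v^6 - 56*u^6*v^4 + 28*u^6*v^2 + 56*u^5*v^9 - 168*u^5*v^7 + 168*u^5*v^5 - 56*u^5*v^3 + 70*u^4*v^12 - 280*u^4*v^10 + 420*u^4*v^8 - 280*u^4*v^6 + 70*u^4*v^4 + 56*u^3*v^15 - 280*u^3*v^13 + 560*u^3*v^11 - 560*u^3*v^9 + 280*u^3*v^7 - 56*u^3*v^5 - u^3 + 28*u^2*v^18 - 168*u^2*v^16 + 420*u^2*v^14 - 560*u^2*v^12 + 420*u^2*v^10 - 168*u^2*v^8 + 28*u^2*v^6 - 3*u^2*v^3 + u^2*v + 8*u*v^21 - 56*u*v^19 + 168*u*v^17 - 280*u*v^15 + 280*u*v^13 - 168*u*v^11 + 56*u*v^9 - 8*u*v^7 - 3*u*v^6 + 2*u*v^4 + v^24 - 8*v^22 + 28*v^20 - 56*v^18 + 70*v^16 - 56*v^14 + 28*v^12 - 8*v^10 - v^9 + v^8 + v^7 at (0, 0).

Type D_9, Milnor number mu = 9.

The Hessian of f at 0 has rank 0. Corank 2; j^3 = -u^2*(u - v) has shape L^2 M (L != M), so D-series; mu = 9 gives D_9.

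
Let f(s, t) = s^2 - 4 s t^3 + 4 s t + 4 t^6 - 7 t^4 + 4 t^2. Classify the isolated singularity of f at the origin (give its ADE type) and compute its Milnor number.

Type A_{3}, Milnor number mu = 3.

The Hessian of f at 0 has rank 1. Corank 1: A-series; mu = 3 gives A_3.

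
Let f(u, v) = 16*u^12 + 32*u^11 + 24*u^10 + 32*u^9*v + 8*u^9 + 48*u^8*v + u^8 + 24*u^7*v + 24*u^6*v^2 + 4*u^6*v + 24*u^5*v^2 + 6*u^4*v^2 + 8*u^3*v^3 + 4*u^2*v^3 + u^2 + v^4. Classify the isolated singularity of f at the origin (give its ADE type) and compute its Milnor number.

Type A3, Milnor number mu = 3.

The Hessian of f at 0 has rank 1. Corank 1: A-series; mu = 3 gives A_3.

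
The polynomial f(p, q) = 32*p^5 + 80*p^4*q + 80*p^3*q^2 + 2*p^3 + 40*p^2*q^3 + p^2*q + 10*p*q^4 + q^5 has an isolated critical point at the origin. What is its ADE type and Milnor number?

Type D_6, Milnor number mu = 6.

The Hessian of f at 0 has rank 0. Corank 2; j^3 = p^2*(2*p + q) has shape L^2 M (L != M), so D-series; mu = 6 gives D_6.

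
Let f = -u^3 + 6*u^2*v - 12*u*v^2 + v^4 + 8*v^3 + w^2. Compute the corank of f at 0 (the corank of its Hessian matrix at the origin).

2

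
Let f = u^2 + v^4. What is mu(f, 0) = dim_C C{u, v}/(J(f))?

The Hessian of f at 0 is [[2, 0], [0, 0]] with rank 1, so corank 1. A Groebner basis of the Jacobian ideal J(f) in C{u,v} is {v^3, u}; counting standard monomials gives mu = 3. Corank 1: A-series; mu = 3 gives A_3.

3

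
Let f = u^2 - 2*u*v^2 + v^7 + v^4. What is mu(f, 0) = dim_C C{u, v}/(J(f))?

The Hessian of f at 0 has rank 1. Corank 1: A-series; mu = 6 gives A_6.

6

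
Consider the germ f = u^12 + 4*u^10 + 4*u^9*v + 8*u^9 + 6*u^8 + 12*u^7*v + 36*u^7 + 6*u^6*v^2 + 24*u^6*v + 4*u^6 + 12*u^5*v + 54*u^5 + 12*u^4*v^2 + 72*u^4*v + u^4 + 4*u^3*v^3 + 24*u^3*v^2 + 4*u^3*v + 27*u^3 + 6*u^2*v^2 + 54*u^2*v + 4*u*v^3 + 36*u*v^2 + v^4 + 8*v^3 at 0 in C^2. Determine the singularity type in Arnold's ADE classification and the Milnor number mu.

Type E_6, Milnor number mu = 6.

The Hessian of f at 0 has rank 0. Corank 2; j^3 = (3*u + 2*v)^3 is a perfect cube, so E-series; the 4-jet and mu = 6 give E_6.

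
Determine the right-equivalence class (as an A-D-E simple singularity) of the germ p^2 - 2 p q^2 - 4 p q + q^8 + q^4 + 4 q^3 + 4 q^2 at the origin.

The Hessian of f at 0 is [[2, -4], [-4, 8]] with rank 1, so corank 1. A Groebner basis of the Jacobian ideal J(f) in C{p,q} is {p^4 - 24*p^3 + 112*p^2*q - 176*p^2 + 448*p*q - 192*p + 384*q, p^3*q - 6*p^3 + 24*p^2*q - 32*p^2 + 80*p*q - 32*p + 64*q, -p + q^2 + 2*q}; counting standard monomials gives mu = 7. Corank 1: A-series; mu = 7 gives A_7.

A_7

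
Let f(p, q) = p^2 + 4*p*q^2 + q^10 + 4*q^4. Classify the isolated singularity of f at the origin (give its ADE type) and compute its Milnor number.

Type A9, Milnor number mu = 9.

The Hessian of f at 0 is [[2, 0], [0, 0]] with rank 1, so corank 1. A Groebner basis of the Jacobian ideal J(f) in C{p,q} is {p^5, p^4*q, p/2 + q^2}; counting standard monomials gives mu = 9. Corank 1: A-series; mu = 9 gives A_9.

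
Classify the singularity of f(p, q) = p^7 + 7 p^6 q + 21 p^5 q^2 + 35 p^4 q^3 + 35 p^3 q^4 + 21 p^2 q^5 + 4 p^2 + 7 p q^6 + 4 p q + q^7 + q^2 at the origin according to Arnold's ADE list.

A_{6}

The Hessian of f at 0 has rank 1. Corank 1: A-series; mu = 6 gives A_6.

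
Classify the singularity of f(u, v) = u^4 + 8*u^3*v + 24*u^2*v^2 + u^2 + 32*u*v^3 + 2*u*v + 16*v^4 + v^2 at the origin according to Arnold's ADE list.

A3

The Hessian of f at 0 is [[2, 2], [2, 2]] with rank 1, so corank 1. A Groebner basis of the Jacobian ideal J(f) in C{u,v} is {v^3, u + v}; counting standard monomials gives mu = 3. Corank 1: A-series; mu = 3 gives A_3.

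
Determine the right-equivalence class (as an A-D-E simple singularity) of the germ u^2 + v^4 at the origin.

A_3

The Hessian of f at 0 has rank 1. Corank 1: A-series; mu = 3 gives A_3.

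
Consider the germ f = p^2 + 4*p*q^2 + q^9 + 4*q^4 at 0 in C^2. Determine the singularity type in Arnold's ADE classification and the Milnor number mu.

The Hessian of f at 0 has rank 1. Corank 1: A-series; mu = 8 gives A_8.

Type A_8, Milnor number mu = 8.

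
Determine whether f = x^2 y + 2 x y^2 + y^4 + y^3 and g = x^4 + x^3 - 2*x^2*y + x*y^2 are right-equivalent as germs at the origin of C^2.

Yes.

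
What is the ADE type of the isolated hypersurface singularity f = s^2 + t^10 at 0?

A_9

The Hessian of f at 0 is [[2, 0], [0, 0]] with rank 1, so corank 1. A Groebner basis of the Jacobian ideal J(f) in C{s,t} is {t^9, s}; counting standard monomials gives mu = 9. Corank 1: A-series; mu = 9 gives A_9.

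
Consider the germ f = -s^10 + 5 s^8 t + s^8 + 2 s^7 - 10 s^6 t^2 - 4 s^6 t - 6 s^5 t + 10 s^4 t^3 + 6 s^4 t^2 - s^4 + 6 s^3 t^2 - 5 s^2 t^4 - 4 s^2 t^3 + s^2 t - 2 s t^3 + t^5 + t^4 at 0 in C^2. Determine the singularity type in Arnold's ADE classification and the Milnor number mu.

The Hessian of f at 0 has rank 0. Corank 2; j^3 = s^2*t has shape L^2 M (L != M), so D-series; mu = 5 gives D_5.

Type D_5, Milnor number mu = 5.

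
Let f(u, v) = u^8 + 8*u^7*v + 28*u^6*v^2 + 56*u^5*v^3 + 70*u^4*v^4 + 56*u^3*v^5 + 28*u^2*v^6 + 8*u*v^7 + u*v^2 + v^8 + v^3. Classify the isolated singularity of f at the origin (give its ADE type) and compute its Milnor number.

The Hessian of f at 0 has rank 0. Corank 2; j^3 = v^2*(u + v) has shape L^2 M (L != M), so D-series; mu = 9 gives D_9.

Type D_9, Milnor number mu = 9.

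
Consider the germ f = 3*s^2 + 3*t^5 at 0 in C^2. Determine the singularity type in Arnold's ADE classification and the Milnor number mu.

The Hessian of f at 0 has rank 1. Corank 1: A-series; mu = 4 gives A_4.

Type A_{4}, Milnor number mu = 4.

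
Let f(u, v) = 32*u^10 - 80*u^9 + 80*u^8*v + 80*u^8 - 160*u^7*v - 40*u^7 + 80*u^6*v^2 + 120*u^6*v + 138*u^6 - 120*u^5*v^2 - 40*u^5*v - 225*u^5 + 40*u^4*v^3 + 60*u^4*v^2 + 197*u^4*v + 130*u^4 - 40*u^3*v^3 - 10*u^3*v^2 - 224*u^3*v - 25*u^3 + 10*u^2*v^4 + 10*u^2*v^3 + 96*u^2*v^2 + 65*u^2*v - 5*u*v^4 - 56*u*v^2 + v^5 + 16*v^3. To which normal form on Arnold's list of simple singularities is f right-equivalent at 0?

The Hessian of f at 0 has rank 0. Corank 2; j^3 = -(u - v)*(5*u - 4*v)^2 has shape L^2 M (L != M), so D-series; mu = 6 gives D_6.

D6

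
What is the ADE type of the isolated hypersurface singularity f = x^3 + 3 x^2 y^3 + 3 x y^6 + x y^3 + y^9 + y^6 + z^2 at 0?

The Hessian of f at 0 is [[0, 0, 0], [0, 0, 0], [0, 0, 2]] with rank 1, so corank 2. A Groebner basis of the Jacobian ideal J(f) in C{x,y,z} is {x^3, x*y^2, 3*x^2 + y^3, z}; counting standard monomials gives mu = 7. Corank 2; j^3 = x^3 is a perfect cube, so E-series; the 4-jet and mu = 7 give E_7.

E_7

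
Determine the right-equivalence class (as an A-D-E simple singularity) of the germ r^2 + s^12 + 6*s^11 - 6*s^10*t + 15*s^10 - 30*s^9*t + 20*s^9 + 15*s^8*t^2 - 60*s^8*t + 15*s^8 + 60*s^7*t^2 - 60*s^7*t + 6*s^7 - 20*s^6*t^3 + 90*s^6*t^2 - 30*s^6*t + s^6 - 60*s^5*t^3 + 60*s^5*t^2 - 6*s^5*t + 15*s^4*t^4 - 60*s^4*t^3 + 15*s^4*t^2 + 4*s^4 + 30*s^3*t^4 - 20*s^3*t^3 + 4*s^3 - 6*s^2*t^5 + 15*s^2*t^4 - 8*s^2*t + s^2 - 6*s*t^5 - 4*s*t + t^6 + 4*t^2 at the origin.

A_5

The Hessian of f at 0 has rank 2. Corank 1: A-series; mu = 5 gives A_5.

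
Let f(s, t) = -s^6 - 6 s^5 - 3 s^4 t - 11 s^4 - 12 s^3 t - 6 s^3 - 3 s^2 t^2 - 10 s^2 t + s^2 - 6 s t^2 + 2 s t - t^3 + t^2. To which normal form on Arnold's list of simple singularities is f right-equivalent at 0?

A_{2}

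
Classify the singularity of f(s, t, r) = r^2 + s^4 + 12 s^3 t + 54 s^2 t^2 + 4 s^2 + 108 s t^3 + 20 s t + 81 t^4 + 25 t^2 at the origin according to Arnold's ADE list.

A_{3}

The Hessian of f at 0 is [[8, 20, 0], [20, 50, 0], [0, 0, 2]] with rank 2, so corank 1. A Groebner basis of the Jacobian ideal J(f) in C{s,t,r} is {t^3, s + 5*t/2, r}; counting standard monomials gives mu = 3. Corank 1: A-series; mu = 3 gives A_3.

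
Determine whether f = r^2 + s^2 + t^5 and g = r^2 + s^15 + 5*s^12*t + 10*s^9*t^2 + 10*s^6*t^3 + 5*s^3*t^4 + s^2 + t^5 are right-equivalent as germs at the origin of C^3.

The Hessian of f at 0 is [[2, 0, 0], [0, 0, 0], [0, 0, 2]] with rank 2, so corank 1. A Groebner basis of the Jacobian ideal J(f) in C{s,t,r} is {t^4, s, r}; counting standard monomials gives mu = 4. Corank 1: A-series; mu = 4 gives A_4. The Hessian of g at 0 is [[2, 0, 0], [0, 0, 0], [0, 0, 2]] with rank 2, so corank 1. A Groebner basis of the Jacobian ideal J(g) in C{s,t,r} is {t^4, s, r}; counting standard monomials gives mu = 4. Corank 1: A-series; mu = 4 gives A_4. Both have type A_4, hence right-equivalent.

Yes.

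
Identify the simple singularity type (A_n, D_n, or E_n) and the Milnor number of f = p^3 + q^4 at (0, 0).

The Hessian of f at 0 has rank 0. Corank 2; j^3 = p^3 is a perfect cube, so E-series; the 4-jet and mu = 6 give E_6.

Type E_{6}, Milnor number mu = 6.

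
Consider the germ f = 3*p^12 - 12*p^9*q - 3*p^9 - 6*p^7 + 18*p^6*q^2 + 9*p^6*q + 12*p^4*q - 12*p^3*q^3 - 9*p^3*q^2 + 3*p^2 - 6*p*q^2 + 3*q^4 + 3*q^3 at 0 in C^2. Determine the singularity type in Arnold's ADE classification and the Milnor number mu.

Type A_2, Milnor number mu = 2.

The Hessian of f at 0 has rank 1. Corank 1: A-series; mu = 2 gives A_2.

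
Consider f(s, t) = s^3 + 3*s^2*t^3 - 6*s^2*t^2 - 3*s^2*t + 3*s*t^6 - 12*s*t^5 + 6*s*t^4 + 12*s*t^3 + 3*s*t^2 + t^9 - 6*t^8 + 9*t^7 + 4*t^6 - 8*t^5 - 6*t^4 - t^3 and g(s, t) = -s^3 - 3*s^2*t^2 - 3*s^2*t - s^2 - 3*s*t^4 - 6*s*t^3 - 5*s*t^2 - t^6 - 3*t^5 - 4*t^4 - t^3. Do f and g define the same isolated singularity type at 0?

The Hessian of f at 0 is [[0, 0], [0, 0]] with rank 0, so corank 2. A Groebner basis of the Jacobian ideal J(f) in C{s,t} is {s^2/2 + s*t^3 - 2*s*t^2 - s*t + 2*t^3 + t^2/2, t^4, s^3 + 6*s^2 - 27*s*t^2 - 12*s*t + 26*t^3 + 6*t^2, s^2*t + 2*s^2 - 10*s*t^2 - 4*s*t + 9*t^3 + 2*t^2}; counting standard monomials gives mu = 8. Corank 2; j^3 = (s - t)^3 is a perfect cube, so E-series; the 5-jet and mu = 8 give E_8. The Hessian of g at 0 is [[-2, 0], [0, 0]] with rank 1, so corank 1. A Groebner basis of the Jacobian ideal J(g) in C{s,t} is {t^2, s}; counting standard monomials gives mu = 2. Corank 1: A-series; mu = 2 gives A_2. f is E_8 but g is A_2, hence not right-equivalent.

No.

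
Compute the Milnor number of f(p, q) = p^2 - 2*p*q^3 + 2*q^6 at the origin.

5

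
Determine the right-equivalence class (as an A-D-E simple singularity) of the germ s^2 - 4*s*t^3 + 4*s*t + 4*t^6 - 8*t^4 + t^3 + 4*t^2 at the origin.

A_2

The Hessian of f at 0 has rank 1. Corank 1: A-series; mu = 2 gives A_2.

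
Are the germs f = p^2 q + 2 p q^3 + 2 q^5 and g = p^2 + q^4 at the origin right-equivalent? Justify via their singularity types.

The Hessian of f at 0 is [[0, 0], [0, 0]] with rank 0, so corank 2. A Groebner basis of the Jacobian ideal J(f) in C{p,q} is {p^3, p^2*q, -p^2/4 + p*q^2, p*q + q^3}; counting standard monomials gives mu = 6. Corank 2; j^3 = p^2*q has shape L^2 M (L != M), so D-series; mu = 6 gives D_6. The Hessian of g at 0 is [[2, 0], [0, 0]] with rank 1, so corank 1. A Groebner basis of the Jacobian ideal J(g) in C{p,q} is {q^3, p}; counting standard monomials gives mu = 3. Corank 1: A-series; mu = 3 gives A_3. f is D_6 but g is A_3, hence not right-equivalent.

No.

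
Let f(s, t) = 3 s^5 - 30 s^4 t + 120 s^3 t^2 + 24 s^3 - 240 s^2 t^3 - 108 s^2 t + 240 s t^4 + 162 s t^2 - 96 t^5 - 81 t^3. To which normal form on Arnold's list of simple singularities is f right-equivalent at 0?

The Hessian of f at 0 has rank 0. Corank 2; j^3 = 3*(2*s - 3*t)^3 is a perfect cube, so E-series; the 5-jet and mu = 8 give E_8.

E8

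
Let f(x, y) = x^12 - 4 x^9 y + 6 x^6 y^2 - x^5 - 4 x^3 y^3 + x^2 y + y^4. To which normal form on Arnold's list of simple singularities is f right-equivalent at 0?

The Hessian of f at 0 has rank 0. Corank 2; j^3 = x^2*y has shape L^2 M (L != M), so D-series; mu = 5 gives D_5.

D_{5}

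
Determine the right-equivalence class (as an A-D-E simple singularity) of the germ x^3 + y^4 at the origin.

E_6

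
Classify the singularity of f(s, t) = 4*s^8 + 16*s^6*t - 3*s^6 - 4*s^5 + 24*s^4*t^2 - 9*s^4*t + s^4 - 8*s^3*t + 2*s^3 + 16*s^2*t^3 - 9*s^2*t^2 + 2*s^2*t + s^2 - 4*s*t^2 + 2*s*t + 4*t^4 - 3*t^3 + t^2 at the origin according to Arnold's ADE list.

A2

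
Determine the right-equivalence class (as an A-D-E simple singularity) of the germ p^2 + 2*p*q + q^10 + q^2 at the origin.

A_9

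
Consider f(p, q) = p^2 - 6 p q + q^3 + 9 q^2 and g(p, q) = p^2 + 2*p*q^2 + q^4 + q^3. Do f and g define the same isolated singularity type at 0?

The Hessian of f at 0 has rank 1. Corank 1: A-series; mu = 2 gives A_2. The Hessian of g at 0 has rank 1. Corank 1: A-series; mu = 2 gives A_2. Both have type A_2, hence right-equivalent.

Yes.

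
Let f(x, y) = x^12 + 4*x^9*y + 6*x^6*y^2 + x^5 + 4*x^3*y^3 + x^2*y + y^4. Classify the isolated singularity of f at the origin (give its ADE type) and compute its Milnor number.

Type D_{5}, Milnor number mu = 5.

The Hessian of f at 0 has rank 0. Corank 2; j^3 = x^2*y has shape L^2 M (L != M), so D-series; mu = 5 gives D_5.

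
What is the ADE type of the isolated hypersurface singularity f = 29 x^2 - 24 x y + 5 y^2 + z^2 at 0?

A_{1}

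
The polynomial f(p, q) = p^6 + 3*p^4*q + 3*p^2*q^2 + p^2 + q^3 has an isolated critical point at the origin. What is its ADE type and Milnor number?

Type A2, Milnor number mu = 2.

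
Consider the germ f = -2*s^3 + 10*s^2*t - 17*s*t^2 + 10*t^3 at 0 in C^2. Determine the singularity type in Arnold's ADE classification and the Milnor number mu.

Type D_{4}, Milnor number mu = 4.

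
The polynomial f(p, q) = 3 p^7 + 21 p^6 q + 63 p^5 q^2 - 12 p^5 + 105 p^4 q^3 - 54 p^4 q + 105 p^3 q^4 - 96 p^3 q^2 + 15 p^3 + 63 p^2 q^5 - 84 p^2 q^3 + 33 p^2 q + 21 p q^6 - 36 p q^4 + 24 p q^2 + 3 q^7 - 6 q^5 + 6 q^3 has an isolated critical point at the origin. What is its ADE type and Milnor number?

Type D_{4}, Milnor number mu = 4.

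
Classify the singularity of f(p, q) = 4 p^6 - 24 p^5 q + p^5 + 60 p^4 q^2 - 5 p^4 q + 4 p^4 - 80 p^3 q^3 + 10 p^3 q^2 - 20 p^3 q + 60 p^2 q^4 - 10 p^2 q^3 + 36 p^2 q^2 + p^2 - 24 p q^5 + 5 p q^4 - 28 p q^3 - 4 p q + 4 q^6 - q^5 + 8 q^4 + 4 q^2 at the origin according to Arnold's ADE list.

The Hessian of f at 0 has rank 1. Corank 1: A-series; mu = 4 gives A_4.

A4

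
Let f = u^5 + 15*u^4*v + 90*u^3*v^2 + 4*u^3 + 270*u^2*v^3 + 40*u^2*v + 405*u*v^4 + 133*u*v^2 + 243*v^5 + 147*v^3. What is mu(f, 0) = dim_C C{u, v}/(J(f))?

6

The Hessian of f at 0 is [[0, 0], [0, 0]] with rank 0, so corank 2. A Groebner basis of the Jacobian ideal J(f) in C{u,v} is {32*u*v/5 + v^4 + 112*v^2/5, u*v^2 + 7*v^3/2, u^2 + 13*u*v/2 + 21*v^2/2}; counting standard monomials gives mu = 6. Corank 2; j^3 = (u + 3*v)*(2*u + 7*v)^2 has shape L^2 M (L != M), so D-series; mu = 6 gives D_6.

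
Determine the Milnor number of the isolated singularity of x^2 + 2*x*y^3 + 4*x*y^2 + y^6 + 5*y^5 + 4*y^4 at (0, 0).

4

The Hessian of f at 0 is [[2, 0], [0, 0]] with rank 1, so corank 1. A Groebner basis of the Jacobian ideal J(f) in C{x,y} is {x + y^3 + 2*y^2, x^2, x*y - 2*x - 4*y^2}; counting standard monomials gives mu = 4. Corank 1: A-series; mu = 4 gives A_4.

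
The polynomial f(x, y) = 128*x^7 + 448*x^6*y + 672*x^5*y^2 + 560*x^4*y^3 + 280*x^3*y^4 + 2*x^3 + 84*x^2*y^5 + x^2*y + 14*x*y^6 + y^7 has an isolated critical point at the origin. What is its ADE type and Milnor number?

Type D8, Milnor number mu = 8.

The Hessian of f at 0 has rank 0. Corank 2; j^3 = x^2*(2*x + y) has shape L^2 M (L != M), so D-series; mu = 8 gives D_8.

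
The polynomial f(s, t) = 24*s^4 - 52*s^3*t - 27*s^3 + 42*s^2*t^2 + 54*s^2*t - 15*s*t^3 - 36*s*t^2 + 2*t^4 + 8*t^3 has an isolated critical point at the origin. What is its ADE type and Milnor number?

The Hessian of f at 0 has rank 0. Corank 2; j^3 = -(3*s - 2*t)^3 is a perfect cube, so E-series; the 4-jet and mu = 7 give E_7.

Type E_{7}, Milnor number mu = 7.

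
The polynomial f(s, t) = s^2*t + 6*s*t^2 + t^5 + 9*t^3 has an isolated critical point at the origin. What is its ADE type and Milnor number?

The Hessian of f at 0 has rank 0. Corank 2; j^3 = t*(s + 3*t)^2 has shape L^2 M (L != M), so D-series; mu = 6 gives D_6.

Type D_{6}, Milnor number mu = 6.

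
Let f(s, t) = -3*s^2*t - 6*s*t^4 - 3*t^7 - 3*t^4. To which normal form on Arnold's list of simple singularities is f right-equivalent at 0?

D_5

The Hessian of f at 0 is [[0, 0], [0, 0]] with rank 0, so corank 2. A Groebner basis of the Jacobian ideal J(f) in C{s,t} is {s^3, s^2/4 + t^3, s*t}; counting standard monomials gives mu = 5. Corank 2; j^3 = -3*s^2*t has shape L^2 M (L != M), so D-series; mu = 5 gives D_5.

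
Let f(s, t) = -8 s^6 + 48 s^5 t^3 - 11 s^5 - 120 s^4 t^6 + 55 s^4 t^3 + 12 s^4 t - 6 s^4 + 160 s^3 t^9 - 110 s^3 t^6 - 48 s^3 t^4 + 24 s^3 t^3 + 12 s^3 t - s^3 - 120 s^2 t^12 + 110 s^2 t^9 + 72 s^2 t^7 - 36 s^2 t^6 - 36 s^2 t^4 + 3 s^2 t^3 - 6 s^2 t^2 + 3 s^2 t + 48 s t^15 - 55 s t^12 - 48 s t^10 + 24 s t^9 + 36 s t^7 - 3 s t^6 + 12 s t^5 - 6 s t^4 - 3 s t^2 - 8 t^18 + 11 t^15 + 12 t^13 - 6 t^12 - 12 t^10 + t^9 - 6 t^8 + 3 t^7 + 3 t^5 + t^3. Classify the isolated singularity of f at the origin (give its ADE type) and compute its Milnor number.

The Hessian of f at 0 is [[0, 0], [0, 0]] with rank 0, so corank 2. A Groebner basis of the Jacobian ideal J(f) in C{s,t} is {3*s^2/34 + s*t^3 + 6*s*t^2/17 - 3*s*t/17 - 6*t^3/17 + 3*t^2/34, 2*s^2/17 + 8*s*t^2/17 - 4*s*t/17 + t^4 - 8*t^3/17 + 2*t^2/17, s^3 + 6*s^2/17 - 27*s*t^2/17 - 12*s*t/17 + 10*t^3/17 + 6*t^2/17, s^2*t + 2*s^2/17 - 26*s*t^2/17 - 4*s*t/17 + 9*t^3/17 + 2*t^2/17}; counting standard monomials gives mu = 8. Corank 2; j^3 = -(s - t)^3 is a perfect cube, so E-series; the 5-jet and mu = 8 give E_8.

Type E_8, Milnor number mu = 8.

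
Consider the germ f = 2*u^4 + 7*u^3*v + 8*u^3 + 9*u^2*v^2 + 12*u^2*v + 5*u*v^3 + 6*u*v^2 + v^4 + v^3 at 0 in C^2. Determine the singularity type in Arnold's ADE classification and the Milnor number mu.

Type E7, Milnor number mu = 7.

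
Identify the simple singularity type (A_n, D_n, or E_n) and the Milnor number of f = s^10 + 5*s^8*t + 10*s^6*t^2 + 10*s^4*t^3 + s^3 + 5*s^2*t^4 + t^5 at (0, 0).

The Hessian of f at 0 has rank 0. Corank 2; j^3 = s^3 is a perfect cube, so E-series; the 5-jet and mu = 8 give E_8.

Type E_{8}, Milnor number mu = 8.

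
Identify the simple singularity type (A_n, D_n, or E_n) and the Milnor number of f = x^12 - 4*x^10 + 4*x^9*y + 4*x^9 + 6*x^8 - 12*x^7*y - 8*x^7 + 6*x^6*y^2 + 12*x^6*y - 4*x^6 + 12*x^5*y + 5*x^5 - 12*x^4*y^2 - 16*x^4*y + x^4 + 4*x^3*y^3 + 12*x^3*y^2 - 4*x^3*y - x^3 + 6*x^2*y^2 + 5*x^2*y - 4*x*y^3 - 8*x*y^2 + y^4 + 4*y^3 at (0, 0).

Type D5, Milnor number mu = 5.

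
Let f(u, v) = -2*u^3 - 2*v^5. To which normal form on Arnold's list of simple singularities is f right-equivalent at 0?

E8

The Hessian of f at 0 has rank 0. Corank 2; j^3 = -2*u^3 is a perfect cube, so E-series; the 5-jet and mu = 8 give E_8.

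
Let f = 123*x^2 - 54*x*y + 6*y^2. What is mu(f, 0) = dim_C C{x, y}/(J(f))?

The Hessian of f at 0 has rank 2. Corank 0: nondegenerate Morse point, so A_1.

1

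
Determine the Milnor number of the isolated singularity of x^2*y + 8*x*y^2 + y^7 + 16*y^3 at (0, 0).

8

The Hessian of f at 0 is [[0, 0], [0, 0]] with rank 0, so corank 2. A Groebner basis of the Jacobian ideal J(f) in C{x,y} is {x^2/7 + y^6 - 16*y^2/7, x^3 + 64*y^3, x*y + 4*y^2}; counting standard monomials gives mu = 8. Corank 2; j^3 = y*(x + 4*y)^2 has shape L^2 M (L != M), so D-series; mu = 8 gives D_8.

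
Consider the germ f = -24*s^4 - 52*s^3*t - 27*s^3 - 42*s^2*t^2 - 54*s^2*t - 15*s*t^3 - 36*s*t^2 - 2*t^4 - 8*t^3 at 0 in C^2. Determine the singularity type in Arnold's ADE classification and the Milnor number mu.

The Hessian of f at 0 has rank 0. Corank 2; j^3 = -(3*s + 2*t)^3 is a perfect cube, so E-series; the 4-jet and mu = 7 give E_7.

Type E_{7}, Milnor number mu = 7.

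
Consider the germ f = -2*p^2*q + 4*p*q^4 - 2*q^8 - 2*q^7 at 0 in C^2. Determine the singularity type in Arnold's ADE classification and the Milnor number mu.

The Hessian of f at 0 is [[0, 0], [0, 0]] with rank 0, so corank 2. A Groebner basis of the Jacobian ideal J(f) in C{p,q} is {p^2*q^2, -8*p^2*q - p^2 + p*q^3, -p*q + q^4, p^3}; counting standard monomials gives mu = 9. Corank 2; j^3 = -2*p^2*q has shape L^2 M (L != M), so D-series; mu = 9 gives D_9.

Type D_9, Milnor number mu = 9.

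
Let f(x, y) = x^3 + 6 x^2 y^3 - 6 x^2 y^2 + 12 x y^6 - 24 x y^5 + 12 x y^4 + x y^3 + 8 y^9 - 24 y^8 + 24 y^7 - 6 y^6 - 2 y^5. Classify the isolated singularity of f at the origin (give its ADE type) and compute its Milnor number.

Type E7, Milnor number mu = 7.

The Hessian of f at 0 is [[0, 0], [0, 0]] with rank 0, so corank 2. A Groebner basis of the Jacobian ideal J(f) in C{x,y} is {-x^2/4 + y^4 - y^3/12, x^3, x^2*y + x^2/12 + y^3/36, -x^2/2 + x*y^2 - y^3/6}; counting standard monomials gives mu = 7. Corank 2; j^3 = x^3 is a perfect cube, so E-series; the 4-jet and mu = 7 give E_7.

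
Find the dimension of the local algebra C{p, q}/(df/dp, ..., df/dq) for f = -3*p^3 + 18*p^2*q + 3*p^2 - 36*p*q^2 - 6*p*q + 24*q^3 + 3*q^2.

The Hessian of f at 0 has rank 1. Corank 1: A-series; mu = 2 gives A_2.

2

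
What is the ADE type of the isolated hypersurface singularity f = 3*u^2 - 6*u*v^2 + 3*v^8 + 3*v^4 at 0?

A_7

The Hessian of f at 0 is [[6, 0], [0, 0]] with rank 1, so corank 1. A Groebner basis of the Jacobian ideal J(f) in C{u,v} is {u^4, u^3*v, -u + v^2}; counting standard monomials gives mu = 7. Corank 1: A-series; mu = 7 gives A_7.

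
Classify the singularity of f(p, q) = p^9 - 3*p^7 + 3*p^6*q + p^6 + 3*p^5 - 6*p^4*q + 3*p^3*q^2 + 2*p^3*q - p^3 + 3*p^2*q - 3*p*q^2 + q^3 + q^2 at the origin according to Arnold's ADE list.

A_{2}

The Hessian of f at 0 has rank 1. Corank 1: A-series; mu = 2 gives A_2.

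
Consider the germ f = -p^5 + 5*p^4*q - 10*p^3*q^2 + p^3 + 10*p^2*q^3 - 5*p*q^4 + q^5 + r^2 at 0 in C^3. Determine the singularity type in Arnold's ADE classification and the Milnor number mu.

Type E_{8}, Milnor number mu = 8.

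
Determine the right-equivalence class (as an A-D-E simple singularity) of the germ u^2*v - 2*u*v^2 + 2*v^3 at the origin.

The Hessian of f at 0 is [[0, 0], [0, 0]] with rank 0, so corank 2. A Groebner basis of the Jacobian ideal J(f) in C{u,v} is {v^3, u^2 + 2*v^2, u*v - v^2}; counting standard monomials gives mu = 4. Corank 2; j^3 = v*(u^2 - 2*u*v + 2*v^2) splits into three distinct lines over C (the quadratic factor has nonzero discriminant), so D_4.

D4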